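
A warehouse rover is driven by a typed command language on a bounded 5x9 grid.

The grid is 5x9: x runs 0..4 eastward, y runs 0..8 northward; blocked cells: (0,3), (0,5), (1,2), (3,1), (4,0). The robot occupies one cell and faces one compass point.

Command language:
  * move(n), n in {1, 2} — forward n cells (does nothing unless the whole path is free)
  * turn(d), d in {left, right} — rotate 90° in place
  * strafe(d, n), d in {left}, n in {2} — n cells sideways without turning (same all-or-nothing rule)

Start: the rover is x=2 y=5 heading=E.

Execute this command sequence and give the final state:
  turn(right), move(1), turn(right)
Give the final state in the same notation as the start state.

x=2 y=4 heading=W

start: x=2 y=5 heading=E
[1] after turn(right): x=2 y=5 heading=S
[2] after move(1): x=2 y=4 heading=S
[3] after turn(right): x=2 y=4 heading=W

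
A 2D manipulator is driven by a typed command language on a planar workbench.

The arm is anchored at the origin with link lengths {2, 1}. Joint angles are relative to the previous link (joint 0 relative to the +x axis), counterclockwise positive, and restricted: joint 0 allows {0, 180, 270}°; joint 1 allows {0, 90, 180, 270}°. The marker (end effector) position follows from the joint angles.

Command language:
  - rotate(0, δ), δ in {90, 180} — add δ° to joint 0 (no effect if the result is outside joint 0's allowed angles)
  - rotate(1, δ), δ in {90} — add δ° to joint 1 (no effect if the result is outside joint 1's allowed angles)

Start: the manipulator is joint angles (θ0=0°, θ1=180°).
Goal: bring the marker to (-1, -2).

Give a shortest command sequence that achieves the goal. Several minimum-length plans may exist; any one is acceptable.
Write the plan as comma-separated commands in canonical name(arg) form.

begin: joint angles (θ0=0°, θ1=180°)
step 1 (rotate(1, 90)): joint angles (θ0=0°, θ1=270°)
step 2 (rotate(0, 180)): joint angles (θ0=180°, θ1=270°)
step 3 (rotate(0, 90)): joint angles (θ0=270°, θ1=270°)
shorter routes all fall short; 3 is best.

rotate(1, 90), rotate(0, 180), rotate(0, 90)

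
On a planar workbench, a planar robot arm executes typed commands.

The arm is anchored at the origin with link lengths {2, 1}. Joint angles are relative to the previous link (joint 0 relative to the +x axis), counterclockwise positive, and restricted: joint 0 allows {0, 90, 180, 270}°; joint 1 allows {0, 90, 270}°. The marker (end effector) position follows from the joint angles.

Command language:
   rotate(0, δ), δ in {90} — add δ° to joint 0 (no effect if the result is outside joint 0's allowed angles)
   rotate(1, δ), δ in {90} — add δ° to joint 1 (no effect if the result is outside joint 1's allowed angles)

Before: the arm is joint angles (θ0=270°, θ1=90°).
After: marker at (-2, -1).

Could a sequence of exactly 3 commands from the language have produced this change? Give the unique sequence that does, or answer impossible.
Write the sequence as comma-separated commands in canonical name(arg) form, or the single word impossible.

rotate(0, 90), rotate(0, 90), rotate(0, 90)

t0: joint angles (θ0=270°, θ1=90°)
[1] after rotate(0, 90): joint angles (θ0=0°, θ1=90°)
[2] after rotate(0, 90): joint angles (θ0=90°, θ1=90°)
[3] after rotate(0, 90): joint angles (θ0=180°, θ1=90°)
uniquely the one of 8 3-step routes that fits.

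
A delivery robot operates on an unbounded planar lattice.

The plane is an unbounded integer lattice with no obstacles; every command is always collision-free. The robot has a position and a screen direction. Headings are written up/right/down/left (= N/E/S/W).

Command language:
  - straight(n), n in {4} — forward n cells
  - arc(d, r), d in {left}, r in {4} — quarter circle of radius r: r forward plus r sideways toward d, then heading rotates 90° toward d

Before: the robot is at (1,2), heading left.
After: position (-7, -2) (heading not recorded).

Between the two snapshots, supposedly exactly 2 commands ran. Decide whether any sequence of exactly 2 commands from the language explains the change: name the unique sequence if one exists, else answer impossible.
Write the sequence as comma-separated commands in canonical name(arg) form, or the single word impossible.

straight(4), arc(left, 4)

key: running arc(left, 4) before straight(4) would end elsewhere — order is forced
start: at (1,2), heading left
t=1 straight(4) ⇒ at (-3,2), heading left
t=2 arc(left, 4) ⇒ at (-7,-2), heading down
no other 2-command option fits: unique.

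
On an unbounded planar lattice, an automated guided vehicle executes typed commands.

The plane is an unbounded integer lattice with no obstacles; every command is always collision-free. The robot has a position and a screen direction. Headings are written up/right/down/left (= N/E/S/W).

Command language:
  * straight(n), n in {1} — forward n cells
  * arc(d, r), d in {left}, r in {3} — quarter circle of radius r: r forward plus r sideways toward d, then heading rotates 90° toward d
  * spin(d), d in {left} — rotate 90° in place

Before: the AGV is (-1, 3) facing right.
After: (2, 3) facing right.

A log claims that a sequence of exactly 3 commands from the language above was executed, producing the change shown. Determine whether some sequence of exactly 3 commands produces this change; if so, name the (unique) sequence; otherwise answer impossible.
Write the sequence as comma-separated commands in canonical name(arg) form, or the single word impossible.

straight(1), straight(1), straight(1)

key: still facing E at the end — nothing in the sequence rotates
initial: (-1, 3) facing right
step 1 (straight(1)): (0, 3) facing right
step 2 (straight(1)): (1, 3) facing right
step 3 (straight(1)): (2, 3) facing right
no rival 3-sequence matches.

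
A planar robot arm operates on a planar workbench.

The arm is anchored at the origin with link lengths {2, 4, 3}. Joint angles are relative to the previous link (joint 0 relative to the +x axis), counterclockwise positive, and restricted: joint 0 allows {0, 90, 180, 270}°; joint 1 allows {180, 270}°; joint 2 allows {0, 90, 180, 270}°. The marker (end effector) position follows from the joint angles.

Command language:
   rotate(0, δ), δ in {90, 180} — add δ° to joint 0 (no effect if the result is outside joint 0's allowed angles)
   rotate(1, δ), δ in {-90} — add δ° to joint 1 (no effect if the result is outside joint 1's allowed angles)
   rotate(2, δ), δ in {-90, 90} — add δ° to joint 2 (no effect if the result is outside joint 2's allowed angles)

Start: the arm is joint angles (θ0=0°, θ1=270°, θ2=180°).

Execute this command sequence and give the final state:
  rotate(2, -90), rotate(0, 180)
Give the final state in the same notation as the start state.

t0: joint angles (θ0=0°, θ1=270°, θ2=180°)
1. rotate(2, -90) → joint angles (θ0=0°, θ1=270°, θ2=90°)
2. rotate(0, 180) → joint angles (θ0=180°, θ1=270°, θ2=90°)

joint angles (θ0=180°, θ1=270°, θ2=90°)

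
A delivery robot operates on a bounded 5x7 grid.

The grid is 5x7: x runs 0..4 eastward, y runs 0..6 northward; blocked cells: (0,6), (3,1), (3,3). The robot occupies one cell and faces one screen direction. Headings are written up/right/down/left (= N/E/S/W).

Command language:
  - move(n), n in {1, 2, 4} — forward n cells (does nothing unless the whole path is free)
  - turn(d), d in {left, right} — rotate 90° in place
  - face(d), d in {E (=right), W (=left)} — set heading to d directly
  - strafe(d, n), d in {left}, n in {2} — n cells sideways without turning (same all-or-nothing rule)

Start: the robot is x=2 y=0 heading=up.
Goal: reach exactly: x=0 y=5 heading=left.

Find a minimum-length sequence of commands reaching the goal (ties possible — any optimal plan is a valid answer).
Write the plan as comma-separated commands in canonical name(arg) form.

strafe(left, 2), move(4), move(1), face(W)

t0: x=2 y=0 heading=up
step 1 (strafe(left, 2)): x=0 y=0 heading=up
step 2 (move(4)): x=0 y=4 heading=up
step 3 (move(1)): x=0 y=5 heading=up
step 4 (face(W)): x=0 y=5 heading=left
shorter routes all fall short; 4 is best.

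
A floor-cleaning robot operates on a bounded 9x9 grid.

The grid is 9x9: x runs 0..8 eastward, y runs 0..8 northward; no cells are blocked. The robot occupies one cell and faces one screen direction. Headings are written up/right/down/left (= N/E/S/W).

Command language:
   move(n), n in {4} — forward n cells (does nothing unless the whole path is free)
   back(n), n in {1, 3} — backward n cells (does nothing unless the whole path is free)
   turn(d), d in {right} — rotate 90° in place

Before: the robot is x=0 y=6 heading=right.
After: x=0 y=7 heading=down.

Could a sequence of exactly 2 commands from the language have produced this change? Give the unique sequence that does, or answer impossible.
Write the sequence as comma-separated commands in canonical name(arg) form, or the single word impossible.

turn(right), back(1)

key: position moved to (0,7) AND the heading swung to S — translation plus rotation needed
start: x=0 y=6 heading=right
[1] after turn(right): x=0 y=6 heading=down
[2] after back(1): x=0 y=7 heading=down
no other 2-command option fits: unique.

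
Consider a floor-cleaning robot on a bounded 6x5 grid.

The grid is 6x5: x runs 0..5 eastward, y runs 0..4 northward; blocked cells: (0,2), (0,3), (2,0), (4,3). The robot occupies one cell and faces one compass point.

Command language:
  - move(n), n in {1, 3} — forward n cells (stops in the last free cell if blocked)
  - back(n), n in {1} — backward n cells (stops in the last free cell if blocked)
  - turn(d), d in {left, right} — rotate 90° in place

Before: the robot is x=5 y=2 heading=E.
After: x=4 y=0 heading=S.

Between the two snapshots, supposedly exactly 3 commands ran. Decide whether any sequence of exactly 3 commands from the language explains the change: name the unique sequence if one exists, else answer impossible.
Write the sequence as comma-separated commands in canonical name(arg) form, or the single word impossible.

back(1), turn(right), move(3)

key: cell and facing (now S) both changed — the 3 commands mix motion and turning
from: x=5 y=2 heading=E
t=1 back(1) ⇒ x=4 y=2 heading=E
t=2 turn(right) ⇒ x=4 y=2 heading=S
t=3 move(3) ⇒ x=4 y=0 heading=S
uniquely the one of 125 3-step routes that fits.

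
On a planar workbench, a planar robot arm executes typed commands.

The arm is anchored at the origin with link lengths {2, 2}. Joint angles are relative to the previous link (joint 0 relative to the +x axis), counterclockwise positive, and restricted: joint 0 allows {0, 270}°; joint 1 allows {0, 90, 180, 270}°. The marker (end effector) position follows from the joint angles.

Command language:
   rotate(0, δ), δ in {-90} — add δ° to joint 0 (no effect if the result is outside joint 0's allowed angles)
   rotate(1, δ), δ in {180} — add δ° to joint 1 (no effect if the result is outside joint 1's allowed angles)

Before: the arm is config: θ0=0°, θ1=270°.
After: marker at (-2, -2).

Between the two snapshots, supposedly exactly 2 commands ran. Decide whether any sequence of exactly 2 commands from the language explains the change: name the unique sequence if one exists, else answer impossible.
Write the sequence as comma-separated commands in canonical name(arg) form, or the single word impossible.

rotate(0, -90), rotate(0, -90)

from: config: θ0=0°, θ1=270°
t=1 rotate(0, -90) ⇒ config: θ0=270°, θ1=270°
t=2 rotate(0, -90) ⇒ config: θ0=270°, θ1=270°
no rival 2-sequence matches.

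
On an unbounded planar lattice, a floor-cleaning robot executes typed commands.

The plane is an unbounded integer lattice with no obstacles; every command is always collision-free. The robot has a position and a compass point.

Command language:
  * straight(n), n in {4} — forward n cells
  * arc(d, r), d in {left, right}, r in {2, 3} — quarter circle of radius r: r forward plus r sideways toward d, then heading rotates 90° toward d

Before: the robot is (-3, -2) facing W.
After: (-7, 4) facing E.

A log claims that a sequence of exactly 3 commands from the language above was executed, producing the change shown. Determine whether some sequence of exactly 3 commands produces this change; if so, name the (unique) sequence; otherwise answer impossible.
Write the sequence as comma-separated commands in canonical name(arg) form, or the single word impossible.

key: running arc(right, 3) before straight(4) would end elsewhere — order is forced
start: (-3, -2) facing W
step 1 (straight(4)): (-7, -2) facing W
step 2 (arc(right, 3)): (-10, 1) facing N
step 3 (arc(right, 3)): (-7, 4) facing E
uniquely the one of 125 3-step routes that fits.

straight(4), arc(right, 3), arc(right, 3)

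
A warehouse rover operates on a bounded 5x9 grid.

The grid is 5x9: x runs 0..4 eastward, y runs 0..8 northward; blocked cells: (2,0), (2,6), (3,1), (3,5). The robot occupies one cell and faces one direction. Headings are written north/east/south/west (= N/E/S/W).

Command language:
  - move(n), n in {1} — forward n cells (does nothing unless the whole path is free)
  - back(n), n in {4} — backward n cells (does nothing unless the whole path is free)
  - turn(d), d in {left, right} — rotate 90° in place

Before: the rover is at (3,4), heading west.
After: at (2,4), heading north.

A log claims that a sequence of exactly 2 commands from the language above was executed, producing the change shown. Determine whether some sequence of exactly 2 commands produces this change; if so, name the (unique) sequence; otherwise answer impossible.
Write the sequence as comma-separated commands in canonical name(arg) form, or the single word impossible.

key: order matters: swapping move(1) and turn(right) lands elsewhere
t0: at (3,4), heading west
t=1 move(1) ⇒ at (2,4), heading west
t=2 turn(right) ⇒ at (2,4), heading north
no other 2-command option fits: unique.

move(1), turn(right)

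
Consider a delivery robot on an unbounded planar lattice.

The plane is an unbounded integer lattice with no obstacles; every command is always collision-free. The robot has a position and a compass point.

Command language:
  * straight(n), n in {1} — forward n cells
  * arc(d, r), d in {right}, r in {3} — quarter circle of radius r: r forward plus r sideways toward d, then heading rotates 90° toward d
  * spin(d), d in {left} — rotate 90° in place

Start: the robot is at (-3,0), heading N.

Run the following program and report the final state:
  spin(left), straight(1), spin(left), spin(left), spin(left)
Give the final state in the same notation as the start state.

at (-4,0), heading N

begin: at (-3,0), heading N
step 1 (spin(left)): at (-3,0), heading W
step 2 (straight(1)): at (-4,0), heading W
step 3 (spin(left)): at (-4,0), heading S
step 4 (spin(left)): at (-4,0), heading E
step 5 (spin(left)): at (-4,0), heading N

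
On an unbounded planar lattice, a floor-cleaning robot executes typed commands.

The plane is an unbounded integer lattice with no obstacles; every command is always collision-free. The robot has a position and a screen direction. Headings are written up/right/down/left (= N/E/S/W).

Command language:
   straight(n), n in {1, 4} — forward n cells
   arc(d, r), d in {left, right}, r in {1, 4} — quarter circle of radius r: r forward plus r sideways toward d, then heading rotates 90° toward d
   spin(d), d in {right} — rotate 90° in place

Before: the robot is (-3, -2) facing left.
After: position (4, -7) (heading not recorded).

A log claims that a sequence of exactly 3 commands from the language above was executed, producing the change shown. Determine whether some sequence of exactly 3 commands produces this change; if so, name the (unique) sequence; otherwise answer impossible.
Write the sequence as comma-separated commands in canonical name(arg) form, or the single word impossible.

arc(left, 1), arc(left, 4), straight(4)

key: running straight(4) before arc(left, 1) would end elsewhere — order is forced
t0: (-3, -2) facing left
1. arc(left, 1) → (-4, -3) facing down
2. arc(left, 4) → (0, -7) facing right
3. straight(4) → (4, -7) facing right
no rival 3-sequence matches.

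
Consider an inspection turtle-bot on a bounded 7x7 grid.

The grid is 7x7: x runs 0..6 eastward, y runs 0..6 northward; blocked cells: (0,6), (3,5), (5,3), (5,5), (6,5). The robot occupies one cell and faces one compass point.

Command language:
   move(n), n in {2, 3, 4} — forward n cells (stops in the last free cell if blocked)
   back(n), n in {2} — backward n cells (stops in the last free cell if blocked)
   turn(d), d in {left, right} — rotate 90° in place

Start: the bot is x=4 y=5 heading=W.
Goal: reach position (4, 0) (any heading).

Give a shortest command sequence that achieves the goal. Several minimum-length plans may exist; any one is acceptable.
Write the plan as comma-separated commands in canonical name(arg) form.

turn(left), move(4), move(4)

begin: x=4 y=5 heading=W
1. turn(left) → x=4 y=5 heading=S
2. move(4) → x=4 y=1 heading=S
3. move(4) → x=4 y=0 heading=S
nothing shorter than 3 reaches the goal.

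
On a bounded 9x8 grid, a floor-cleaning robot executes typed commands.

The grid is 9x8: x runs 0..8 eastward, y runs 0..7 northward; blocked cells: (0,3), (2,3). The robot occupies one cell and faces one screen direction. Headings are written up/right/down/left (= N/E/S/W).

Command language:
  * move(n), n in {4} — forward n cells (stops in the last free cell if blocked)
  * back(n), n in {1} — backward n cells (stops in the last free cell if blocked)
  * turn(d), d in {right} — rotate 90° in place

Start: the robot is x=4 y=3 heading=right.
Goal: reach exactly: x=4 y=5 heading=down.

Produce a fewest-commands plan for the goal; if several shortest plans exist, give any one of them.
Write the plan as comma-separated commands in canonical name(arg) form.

turn(right), back(1), back(1)

from: x=4 y=3 heading=right
step 1 (turn(right)): x=4 y=3 heading=down
step 2 (back(1)): x=4 y=4 heading=down
step 3 (back(1)): x=4 y=5 heading=down
minimal: 3 command(s), checked below 3.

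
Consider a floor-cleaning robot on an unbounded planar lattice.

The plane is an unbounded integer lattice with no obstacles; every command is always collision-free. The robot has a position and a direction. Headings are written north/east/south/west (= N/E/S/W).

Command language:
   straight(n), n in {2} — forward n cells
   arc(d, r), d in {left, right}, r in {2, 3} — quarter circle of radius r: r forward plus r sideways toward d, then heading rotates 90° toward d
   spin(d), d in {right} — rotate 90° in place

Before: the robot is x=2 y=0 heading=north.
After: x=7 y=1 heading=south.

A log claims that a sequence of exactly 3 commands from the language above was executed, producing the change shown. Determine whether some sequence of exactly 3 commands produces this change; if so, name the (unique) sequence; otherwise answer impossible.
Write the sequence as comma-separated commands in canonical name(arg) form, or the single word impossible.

straight(2), arc(right, 2), arc(right, 3)

key: order matters: swapping straight(2) and arc(right, 3) lands elsewhere
t0: x=2 y=0 heading=north
1. straight(2) → x=2 y=2 heading=north
2. arc(right, 2) → x=4 y=4 heading=east
3. arc(right, 3) → x=7 y=1 heading=south
no other 3-command option fits: unique.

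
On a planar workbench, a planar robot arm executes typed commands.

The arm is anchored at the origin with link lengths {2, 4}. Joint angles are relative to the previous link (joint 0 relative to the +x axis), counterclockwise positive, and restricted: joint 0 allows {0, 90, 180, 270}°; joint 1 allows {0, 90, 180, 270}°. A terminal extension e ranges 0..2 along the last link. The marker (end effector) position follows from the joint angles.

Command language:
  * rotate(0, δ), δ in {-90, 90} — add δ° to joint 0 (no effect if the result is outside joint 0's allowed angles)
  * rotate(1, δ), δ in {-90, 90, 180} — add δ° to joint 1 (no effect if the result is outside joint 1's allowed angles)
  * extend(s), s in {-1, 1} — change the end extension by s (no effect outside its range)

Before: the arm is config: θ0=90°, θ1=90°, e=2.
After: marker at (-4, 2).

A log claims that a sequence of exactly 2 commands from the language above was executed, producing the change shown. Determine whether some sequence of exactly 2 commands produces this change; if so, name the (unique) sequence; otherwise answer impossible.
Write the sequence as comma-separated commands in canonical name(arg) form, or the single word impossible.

from: config: θ0=90°, θ1=90°, e=2
1. extend(-1) → config: θ0=90°, θ1=90°, e=1
2. extend(-1) → config: θ0=90°, θ1=90°, e=0
no other 2-command option fits: unique.

extend(-1), extend(-1)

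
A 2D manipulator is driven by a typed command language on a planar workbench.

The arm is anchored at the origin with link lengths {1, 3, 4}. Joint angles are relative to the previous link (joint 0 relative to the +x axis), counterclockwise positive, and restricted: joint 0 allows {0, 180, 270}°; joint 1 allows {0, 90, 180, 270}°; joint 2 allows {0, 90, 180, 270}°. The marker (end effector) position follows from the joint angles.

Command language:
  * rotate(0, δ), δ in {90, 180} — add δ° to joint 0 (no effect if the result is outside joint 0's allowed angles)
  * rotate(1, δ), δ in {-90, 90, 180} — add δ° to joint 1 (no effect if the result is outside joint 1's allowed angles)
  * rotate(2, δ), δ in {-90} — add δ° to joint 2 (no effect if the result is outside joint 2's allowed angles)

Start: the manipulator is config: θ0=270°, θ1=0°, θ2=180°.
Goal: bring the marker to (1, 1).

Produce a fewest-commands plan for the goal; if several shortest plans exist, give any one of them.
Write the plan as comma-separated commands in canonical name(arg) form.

t0: config: θ0=270°, θ1=0°, θ2=180°
[1] after rotate(1, -90): config: θ0=270°, θ1=270°, θ2=180°
[2] after rotate(0, 90): config: θ0=0°, θ1=270°, θ2=180°
shorter routes all fall short; 2 is best.

rotate(1, -90), rotate(0, 90)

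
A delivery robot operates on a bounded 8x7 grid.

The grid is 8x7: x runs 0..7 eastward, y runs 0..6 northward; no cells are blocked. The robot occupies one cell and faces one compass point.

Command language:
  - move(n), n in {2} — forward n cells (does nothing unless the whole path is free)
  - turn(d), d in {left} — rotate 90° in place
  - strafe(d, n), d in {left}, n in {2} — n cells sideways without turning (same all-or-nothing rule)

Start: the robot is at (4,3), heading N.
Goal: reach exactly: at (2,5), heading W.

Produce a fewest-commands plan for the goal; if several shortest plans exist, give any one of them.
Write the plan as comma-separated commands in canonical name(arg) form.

from: at (4,3), heading N
t=1 strafe(left, 2) ⇒ at (2,3), heading N
t=2 move(2) ⇒ at (2,5), heading N
t=3 turn(left) ⇒ at (2,5), heading W
nothing shorter than 3 reaches the goal.

strafe(left, 2), move(2), turn(left)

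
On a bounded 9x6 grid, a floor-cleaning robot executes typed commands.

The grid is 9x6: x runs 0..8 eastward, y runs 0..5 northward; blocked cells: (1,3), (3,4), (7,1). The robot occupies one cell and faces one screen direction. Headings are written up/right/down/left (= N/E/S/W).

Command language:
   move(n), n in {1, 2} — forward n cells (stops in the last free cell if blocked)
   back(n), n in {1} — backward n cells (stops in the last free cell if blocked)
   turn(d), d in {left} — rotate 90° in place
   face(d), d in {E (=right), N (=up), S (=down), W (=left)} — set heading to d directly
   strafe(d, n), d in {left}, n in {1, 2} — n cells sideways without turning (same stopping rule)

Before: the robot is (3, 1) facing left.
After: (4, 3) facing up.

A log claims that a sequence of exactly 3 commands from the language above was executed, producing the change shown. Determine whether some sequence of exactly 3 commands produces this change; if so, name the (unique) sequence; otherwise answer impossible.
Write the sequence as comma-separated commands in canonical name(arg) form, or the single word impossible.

key: order matters: swapping back(1) and move(2) lands elsewhere
begin: (3, 1) facing left
step 1 (back(1)): (4, 1) facing left
step 2 (face(N)): (4, 1) facing up
step 3 (move(2)): (4, 3) facing up
no rival 3-sequence matches.

back(1), face(N), move(2)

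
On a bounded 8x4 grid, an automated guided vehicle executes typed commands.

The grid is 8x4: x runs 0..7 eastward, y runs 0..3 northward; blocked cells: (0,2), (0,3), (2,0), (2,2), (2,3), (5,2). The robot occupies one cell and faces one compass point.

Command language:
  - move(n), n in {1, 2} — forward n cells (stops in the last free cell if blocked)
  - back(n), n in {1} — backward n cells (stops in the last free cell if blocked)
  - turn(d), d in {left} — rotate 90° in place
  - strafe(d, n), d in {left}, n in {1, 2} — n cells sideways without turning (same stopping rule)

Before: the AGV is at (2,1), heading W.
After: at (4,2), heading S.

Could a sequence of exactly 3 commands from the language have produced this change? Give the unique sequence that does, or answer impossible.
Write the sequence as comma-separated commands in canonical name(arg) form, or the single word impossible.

key: position moved to (4,2) AND the heading swung to S — translation plus rotation needed
from: at (2,1), heading W
step 1 (turn(left)): at (2,1), heading S
step 2 (strafe(left, 2)): at (4,1), heading S
step 3 (back(1)): at (4,2), heading S
uniquely the one of 216 3-step routes that fits.

turn(left), strafe(left, 2), back(1)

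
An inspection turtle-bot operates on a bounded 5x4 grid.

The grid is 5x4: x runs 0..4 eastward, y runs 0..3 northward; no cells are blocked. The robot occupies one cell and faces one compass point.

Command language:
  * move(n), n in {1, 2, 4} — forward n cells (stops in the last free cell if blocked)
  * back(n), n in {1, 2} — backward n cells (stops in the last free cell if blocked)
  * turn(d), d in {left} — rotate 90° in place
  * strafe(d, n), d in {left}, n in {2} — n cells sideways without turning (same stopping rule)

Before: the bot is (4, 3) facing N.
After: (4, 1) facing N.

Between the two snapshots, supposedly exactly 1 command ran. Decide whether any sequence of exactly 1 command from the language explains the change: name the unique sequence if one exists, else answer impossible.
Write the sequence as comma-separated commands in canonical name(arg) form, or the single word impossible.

key: heading stays N — the single command does not turn
initial: (4, 3) facing N
[1] after back(2): (4, 1) facing N
uniquely the one of 7 1-step routes that fits.

back(2)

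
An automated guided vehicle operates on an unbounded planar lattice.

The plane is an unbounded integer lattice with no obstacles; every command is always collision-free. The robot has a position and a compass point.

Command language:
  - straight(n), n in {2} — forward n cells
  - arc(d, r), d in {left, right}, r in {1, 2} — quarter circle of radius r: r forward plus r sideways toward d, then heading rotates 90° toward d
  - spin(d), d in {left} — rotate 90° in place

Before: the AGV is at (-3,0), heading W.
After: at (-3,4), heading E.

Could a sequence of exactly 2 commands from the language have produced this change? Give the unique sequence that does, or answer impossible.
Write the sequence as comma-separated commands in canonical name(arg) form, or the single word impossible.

key: position moved to (-3,4) AND the heading swung to E — translation plus rotation needed
from: at (-3,0), heading W
1. arc(right, 2) → at (-5,2), heading N
2. arc(right, 2) → at (-3,4), heading E
no rival 2-sequence matches.

arc(right, 2), arc(right, 2)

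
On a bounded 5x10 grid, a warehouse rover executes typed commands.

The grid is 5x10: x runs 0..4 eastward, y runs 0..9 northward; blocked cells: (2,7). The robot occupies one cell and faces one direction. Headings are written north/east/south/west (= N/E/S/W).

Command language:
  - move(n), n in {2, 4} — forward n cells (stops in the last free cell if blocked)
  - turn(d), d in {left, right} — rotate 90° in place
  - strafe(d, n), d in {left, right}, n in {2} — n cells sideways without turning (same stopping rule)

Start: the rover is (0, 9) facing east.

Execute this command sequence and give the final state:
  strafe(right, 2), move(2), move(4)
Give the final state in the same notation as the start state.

begin: (0, 9) facing east
step 1 (strafe(right, 2)): (0, 7) facing east
step 2 (move(2)): (1, 7) facing east
step 3 (move(4)): (1, 7) facing east

(1, 7) facing east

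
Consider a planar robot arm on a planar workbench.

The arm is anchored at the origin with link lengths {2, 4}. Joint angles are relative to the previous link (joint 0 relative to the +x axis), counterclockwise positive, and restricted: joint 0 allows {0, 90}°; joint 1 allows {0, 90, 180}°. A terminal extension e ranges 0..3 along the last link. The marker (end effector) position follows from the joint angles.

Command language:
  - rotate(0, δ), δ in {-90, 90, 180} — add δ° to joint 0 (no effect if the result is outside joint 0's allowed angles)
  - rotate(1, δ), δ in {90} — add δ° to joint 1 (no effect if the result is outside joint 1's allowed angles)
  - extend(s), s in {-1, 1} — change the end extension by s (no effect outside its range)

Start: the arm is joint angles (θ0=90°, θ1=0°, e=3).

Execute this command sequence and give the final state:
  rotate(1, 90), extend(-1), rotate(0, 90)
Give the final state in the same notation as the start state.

joint angles (θ0=90°, θ1=90°, e=2)

start: joint angles (θ0=90°, θ1=0°, e=3)
1. rotate(1, 90) → joint angles (θ0=90°, θ1=90°, e=3)
2. extend(-1) → joint angles (θ0=90°, θ1=90°, e=2)
3. rotate(0, 90) → joint angles (θ0=90°, θ1=90°, e=2)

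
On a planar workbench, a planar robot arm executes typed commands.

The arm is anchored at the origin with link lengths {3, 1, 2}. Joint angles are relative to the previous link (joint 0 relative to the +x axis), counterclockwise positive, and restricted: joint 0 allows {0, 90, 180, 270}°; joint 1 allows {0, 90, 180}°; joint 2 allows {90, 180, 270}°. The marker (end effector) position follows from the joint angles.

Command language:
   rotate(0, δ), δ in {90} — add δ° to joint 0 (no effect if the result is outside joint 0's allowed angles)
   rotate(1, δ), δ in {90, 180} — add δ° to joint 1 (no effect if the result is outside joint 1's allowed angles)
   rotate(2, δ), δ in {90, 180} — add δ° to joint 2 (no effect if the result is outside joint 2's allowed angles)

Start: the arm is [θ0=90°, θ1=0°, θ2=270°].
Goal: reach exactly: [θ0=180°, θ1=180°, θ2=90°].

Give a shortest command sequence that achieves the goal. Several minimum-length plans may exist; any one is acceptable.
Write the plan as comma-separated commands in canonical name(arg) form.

rotate(0, 90), rotate(2, 180), rotate(1, 180)

begin: [θ0=90°, θ1=0°, θ2=270°]
t=1 rotate(0, 90) ⇒ [θ0=180°, θ1=0°, θ2=270°]
t=2 rotate(2, 180) ⇒ [θ0=180°, θ1=0°, θ2=90°]
t=3 rotate(1, 180) ⇒ [θ0=180°, θ1=180°, θ2=90°]
minimal: 3 command(s), checked below 3.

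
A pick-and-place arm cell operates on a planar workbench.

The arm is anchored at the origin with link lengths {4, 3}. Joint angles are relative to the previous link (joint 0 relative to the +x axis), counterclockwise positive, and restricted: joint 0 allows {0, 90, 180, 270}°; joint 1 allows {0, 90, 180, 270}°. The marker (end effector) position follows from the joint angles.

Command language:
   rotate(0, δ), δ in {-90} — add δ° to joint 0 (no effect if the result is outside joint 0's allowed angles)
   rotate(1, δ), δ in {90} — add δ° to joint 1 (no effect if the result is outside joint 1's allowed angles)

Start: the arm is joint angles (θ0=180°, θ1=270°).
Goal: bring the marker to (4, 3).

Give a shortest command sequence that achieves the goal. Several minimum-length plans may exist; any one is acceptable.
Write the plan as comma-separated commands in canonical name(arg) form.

rotate(0, -90), rotate(0, -90), rotate(1, 90), rotate(1, 90)

from: joint angles (θ0=180°, θ1=270°)
step 1 (rotate(0, -90)): joint angles (θ0=90°, θ1=270°)
step 2 (rotate(0, -90)): joint angles (θ0=0°, θ1=270°)
step 3 (rotate(1, 90)): joint angles (θ0=0°, θ1=0°)
step 4 (rotate(1, 90)): joint angles (θ0=0°, θ1=90°)
shorter routes all fall short; 4 is best.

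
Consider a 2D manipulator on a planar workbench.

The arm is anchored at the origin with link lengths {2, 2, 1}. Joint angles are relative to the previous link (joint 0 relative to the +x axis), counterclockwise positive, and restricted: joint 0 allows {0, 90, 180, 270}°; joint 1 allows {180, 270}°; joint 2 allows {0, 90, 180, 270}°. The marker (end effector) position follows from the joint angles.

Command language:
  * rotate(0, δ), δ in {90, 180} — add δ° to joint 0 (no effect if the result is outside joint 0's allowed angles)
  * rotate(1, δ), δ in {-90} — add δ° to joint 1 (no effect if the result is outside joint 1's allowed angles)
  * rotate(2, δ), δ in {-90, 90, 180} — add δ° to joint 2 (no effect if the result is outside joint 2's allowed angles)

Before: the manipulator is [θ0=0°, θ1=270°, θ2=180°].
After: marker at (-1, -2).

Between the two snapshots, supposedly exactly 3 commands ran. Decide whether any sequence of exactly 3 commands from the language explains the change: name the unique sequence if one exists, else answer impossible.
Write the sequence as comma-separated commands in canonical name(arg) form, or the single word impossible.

rotate(0, 90), rotate(0, 90), rotate(0, 90)

start: [θ0=0°, θ1=270°, θ2=180°]
step 1 (rotate(0, 90)): [θ0=90°, θ1=270°, θ2=180°]
step 2 (rotate(0, 90)): [θ0=180°, θ1=270°, θ2=180°]
step 3 (rotate(0, 90)): [θ0=270°, θ1=270°, θ2=180°]
all 216 alternatives checked — unique.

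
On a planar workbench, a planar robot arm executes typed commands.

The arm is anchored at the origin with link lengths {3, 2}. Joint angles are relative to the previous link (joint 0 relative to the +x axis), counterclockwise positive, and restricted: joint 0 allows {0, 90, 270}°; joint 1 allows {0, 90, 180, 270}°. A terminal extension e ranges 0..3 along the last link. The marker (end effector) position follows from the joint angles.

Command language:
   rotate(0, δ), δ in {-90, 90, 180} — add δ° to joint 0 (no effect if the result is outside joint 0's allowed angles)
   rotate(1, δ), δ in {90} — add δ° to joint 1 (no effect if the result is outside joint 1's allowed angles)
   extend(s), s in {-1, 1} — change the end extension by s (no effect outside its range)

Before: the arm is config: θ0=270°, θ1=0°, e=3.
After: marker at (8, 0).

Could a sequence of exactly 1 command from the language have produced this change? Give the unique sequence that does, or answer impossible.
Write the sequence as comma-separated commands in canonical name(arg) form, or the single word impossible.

initial: config: θ0=270°, θ1=0°, e=3
1. rotate(0, 90) → config: θ0=0°, θ1=0°, e=3
uniquely the one of 6 1-step routes that fits.

rotate(0, 90)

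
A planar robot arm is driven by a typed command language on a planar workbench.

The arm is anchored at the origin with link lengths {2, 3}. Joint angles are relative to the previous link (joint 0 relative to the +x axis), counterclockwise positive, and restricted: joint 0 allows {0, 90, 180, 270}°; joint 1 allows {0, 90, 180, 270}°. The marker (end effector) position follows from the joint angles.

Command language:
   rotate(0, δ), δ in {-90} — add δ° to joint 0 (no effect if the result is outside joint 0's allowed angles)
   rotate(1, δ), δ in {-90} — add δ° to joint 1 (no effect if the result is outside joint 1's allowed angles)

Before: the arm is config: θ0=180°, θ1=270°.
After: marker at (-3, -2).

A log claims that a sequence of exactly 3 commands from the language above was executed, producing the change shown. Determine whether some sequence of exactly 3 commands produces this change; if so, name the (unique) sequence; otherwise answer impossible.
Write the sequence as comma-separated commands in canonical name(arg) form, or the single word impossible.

t0: config: θ0=180°, θ1=270°
1. rotate(0, -90) → config: θ0=90°, θ1=270°
2. rotate(0, -90) → config: θ0=0°, θ1=270°
3. rotate(0, -90) → config: θ0=270°, θ1=270°
no rival 3-sequence matches.

rotate(0, -90), rotate(0, -90), rotate(0, -90)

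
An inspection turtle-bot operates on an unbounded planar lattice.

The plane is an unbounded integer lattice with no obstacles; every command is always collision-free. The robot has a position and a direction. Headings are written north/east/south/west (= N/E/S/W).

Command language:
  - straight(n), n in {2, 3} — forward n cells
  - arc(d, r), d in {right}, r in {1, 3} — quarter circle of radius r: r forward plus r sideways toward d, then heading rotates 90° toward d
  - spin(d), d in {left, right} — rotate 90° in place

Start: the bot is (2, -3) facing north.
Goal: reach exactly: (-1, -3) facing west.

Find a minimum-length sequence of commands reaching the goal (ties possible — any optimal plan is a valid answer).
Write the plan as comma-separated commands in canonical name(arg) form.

t0: (2, -3) facing north
[1] after spin(left): (2, -3) facing west
[2] after straight(3): (-1, -3) facing west
nothing shorter than 2 reaches the goal.

spin(left), straight(3)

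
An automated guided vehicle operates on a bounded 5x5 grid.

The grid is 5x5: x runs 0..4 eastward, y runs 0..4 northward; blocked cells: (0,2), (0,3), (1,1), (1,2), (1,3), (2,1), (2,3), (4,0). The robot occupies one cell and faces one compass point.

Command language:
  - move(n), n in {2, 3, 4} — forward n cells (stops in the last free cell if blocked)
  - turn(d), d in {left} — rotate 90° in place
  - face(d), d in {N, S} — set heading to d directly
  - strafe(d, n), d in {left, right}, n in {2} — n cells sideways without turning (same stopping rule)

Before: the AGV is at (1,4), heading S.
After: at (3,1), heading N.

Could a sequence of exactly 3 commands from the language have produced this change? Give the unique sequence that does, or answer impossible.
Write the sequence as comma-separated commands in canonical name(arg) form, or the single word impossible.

key: cell and facing (now N) both changed — the 3 commands mix motion and turning
start: at (1,4), heading S
step 1 (strafe(left, 2)): at (3,4), heading S
step 2 (move(3)): at (3,1), heading S
step 3 (face(N)): at (3,1), heading N
no rival 3-sequence matches.

strafe(left, 2), move(3), face(N)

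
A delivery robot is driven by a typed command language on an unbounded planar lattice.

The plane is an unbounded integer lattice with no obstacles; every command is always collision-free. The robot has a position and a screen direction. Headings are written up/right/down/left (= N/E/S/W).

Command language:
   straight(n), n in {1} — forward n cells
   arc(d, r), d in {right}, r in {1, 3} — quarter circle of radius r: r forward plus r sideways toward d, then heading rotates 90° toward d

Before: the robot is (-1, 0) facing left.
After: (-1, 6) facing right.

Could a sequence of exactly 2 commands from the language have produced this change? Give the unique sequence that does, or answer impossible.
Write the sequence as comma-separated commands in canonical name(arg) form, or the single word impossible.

key: position moved to (-1,6) AND the heading swung to E — translation plus rotation needed
initial: (-1, 0) facing left
[1] after arc(right, 3): (-4, 3) facing up
[2] after arc(right, 3): (-1, 6) facing right
no other 2-command option fits: unique.

arc(right, 3), arc(right, 3)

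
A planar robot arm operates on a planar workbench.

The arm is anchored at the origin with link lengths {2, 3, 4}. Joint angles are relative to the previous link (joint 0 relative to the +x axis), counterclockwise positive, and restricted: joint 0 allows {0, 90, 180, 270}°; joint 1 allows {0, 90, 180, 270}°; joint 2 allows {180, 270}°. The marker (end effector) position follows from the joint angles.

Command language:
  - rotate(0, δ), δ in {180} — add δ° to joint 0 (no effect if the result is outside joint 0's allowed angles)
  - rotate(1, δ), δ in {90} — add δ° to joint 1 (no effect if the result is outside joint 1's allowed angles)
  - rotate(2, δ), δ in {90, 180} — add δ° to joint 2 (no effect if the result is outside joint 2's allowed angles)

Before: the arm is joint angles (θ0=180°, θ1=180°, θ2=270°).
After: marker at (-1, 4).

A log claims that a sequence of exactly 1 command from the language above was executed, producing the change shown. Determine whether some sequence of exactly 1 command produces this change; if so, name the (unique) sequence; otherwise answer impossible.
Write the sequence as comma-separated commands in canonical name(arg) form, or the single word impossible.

rotate(0, 180)

start: joint angles (θ0=180°, θ1=180°, θ2=270°)
t=1 rotate(0, 180) ⇒ joint angles (θ0=0°, θ1=180°, θ2=270°)
no other 1-command option fits: unique.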